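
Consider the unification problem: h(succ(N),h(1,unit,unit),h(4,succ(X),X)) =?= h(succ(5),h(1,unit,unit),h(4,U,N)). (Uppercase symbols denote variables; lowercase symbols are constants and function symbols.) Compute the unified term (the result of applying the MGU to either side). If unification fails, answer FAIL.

h(succ(5),h(1,unit,unit),h(4,succ(5),5))

Decompose h/3: succ(N) =?= succ(5),  h(1,unit,unit) =?= h(1,unit,unit),  h(4,succ(X),X) =?= h(4,U,N).
Decompose succ/1: N =?= 5.
Bind N := 5; substituting into the one remaining equation that mentions N gives: h(4,succ(X),X) =?= h(4,U,5).
Delete trivial equation h(1,unit,unit) =?= h(1,unit,unit).
Decompose h/3: 4 =?= 4,  succ(X) =?= U,  X =?= 5.
Delete trivial equation 4 =?= 4.
Bind U := succ(X); no other remaining equation mentions U.
Bind X := 5. Substituting into the earlier binding gives U := succ(5).
Applying the MGU to either side gives h(succ(5),h(1,unit,unit),h(4,succ(5),5)).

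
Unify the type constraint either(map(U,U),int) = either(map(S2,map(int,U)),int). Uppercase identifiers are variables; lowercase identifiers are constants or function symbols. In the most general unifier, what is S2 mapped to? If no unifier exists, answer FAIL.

Decompose either/2: map(U,U) = map(S2,map(int,U)),  int = int.
Decompose map/2: U = S2,  U = map(int,U).
Bind U := S2; substituting into the one remaining equation that mentions U gives: S2 = map(int,S2).
Occurs check fails: S2 occurs in map(int,S2); the equation S2 = map(int,S2) has no finite solution.

FAIL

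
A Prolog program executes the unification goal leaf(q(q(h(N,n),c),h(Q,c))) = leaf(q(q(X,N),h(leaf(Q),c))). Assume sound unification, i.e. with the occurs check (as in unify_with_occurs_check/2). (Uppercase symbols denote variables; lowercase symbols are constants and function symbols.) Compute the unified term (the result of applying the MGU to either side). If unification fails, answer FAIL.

Decompose leaf/1: q(q(h(N,n),c),h(Q,c)) = q(q(X,N),h(leaf(Q),c)).
Decompose q/2: q(h(N,n),c) = q(X,N),  h(Q,c) = h(leaf(Q),c).
Decompose q/2: h(N,n) = X,  c = N.
Bind X := h(N,n); no other remaining equation mentions X.
Bind N := c; no other remaining equation mentions N. Substituting into the earlier binding gives X := h(c,n).
Decompose h/2: Q = leaf(Q),  c = c.
Occurs check fails: Q occurs in leaf(Q); the equation Q = leaf(Q) has no finite solution.

FAIL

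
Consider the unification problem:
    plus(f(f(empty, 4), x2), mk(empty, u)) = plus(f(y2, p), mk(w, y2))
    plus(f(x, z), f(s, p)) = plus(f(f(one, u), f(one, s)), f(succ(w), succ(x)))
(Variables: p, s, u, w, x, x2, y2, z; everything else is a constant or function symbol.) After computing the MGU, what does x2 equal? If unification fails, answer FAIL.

succ(f(one, f(empty, 4)))

Decompose plus/2: f(f(empty, 4), x2) = f(y2, p),  mk(empty, u) = mk(w, y2).
Decompose f/2: f(empty, 4) = y2,  x2 = p.
Bind y2 := f(empty, 4); substituting into the one remaining equation that mentions y2 gives: mk(empty, u) = mk(w, f(empty, 4)).
Bind x2 := p; no other remaining equation mentions x2.
Decompose mk/2: empty = w,  u = f(empty, 4).
Bind w := empty; substituting into the one remaining equation that mentions w gives: plus(f(x, z), f(s, p)) = plus(f(f(one, u), f(one, s)), f(succ(empty), succ(x))).
Bind u := f(empty, 4); substituting into the remaining equation gives: plus(f(x, z), f(s, p)) = plus(f(f(one, f(empty, 4)), f(one, s)), f(succ(empty), succ(x))).
Decompose plus/2: f(x, z) = f(f(one, f(empty, 4)), f(one, s)),  f(s, p) = f(succ(empty), succ(x)).
Decompose f/2: x = f(one, f(empty, 4)),  z = f(one, s).
Bind x := f(one, f(empty, 4)); substituting into the one remaining equation that mentions x gives: f(s, p) = f(succ(empty), succ(f(one, f(empty, 4)))).
Bind z := f(one, s); no other remaining equation mentions z.
Decompose f/2: s = succ(empty),  p = succ(f(one, f(empty, 4))).
Bind s := succ(empty); no other remaining equation mentions s. Substituting into the earlier binding gives z := f(one, succ(empty)).
Bind p := succ(f(one, f(empty, 4))). Substituting into the earlier binding gives x2 := succ(f(one, f(empty, 4))).
MGU = { y2 -> f(empty, 4), x2 -> succ(f(one, f(empty, 4))), w -> empty, u -> f(empty, 4), x -> f(one, f(empty, 4)), z -> f(one, succ(empty)), s -> succ(empty), p -> succ(f(one, f(empty, 4))) }, so x2 -> succ(f(one, f(empty, 4))).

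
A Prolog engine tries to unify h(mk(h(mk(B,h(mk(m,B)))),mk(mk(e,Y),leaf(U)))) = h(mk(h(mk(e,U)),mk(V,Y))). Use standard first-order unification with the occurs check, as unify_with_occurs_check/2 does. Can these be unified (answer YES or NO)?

Decompose h/1: mk(h(mk(B,h(mk(m,B)))),mk(mk(e,Y),leaf(U))) = mk(h(mk(e,U)),mk(V,Y)).
Decompose mk/2: h(mk(B,h(mk(m,B)))) = h(mk(e,U)),  mk(mk(e,Y),leaf(U)) = mk(V,Y).
Decompose h/1: mk(B,h(mk(m,B))) = mk(e,U).
Decompose mk/2: B = e,  h(mk(m,B)) = U.
Bind B := e; substituting into the one remaining equation that mentions B gives: h(mk(m,e)) = U.
Bind U := h(mk(m,e)); substituting into the remaining equation gives: mk(mk(e,Y),leaf(h(mk(m,e)))) = mk(V,Y).
Decompose mk/2: mk(e,Y) = V,  leaf(h(mk(m,e))) = Y.
Bind V := mk(e,Y); no other remaining equation mentions V.
Bind Y := leaf(h(mk(m,e))). Substituting into the earlier binding gives V := mk(e,leaf(h(mk(m,e)))).
No equations remain and no clash or occurs-check failure arose, so a unifier exists.

YES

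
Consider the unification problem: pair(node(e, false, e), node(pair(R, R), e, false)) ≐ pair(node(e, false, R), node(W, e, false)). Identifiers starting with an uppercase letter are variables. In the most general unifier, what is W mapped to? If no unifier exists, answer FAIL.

Decompose pair/2: node(e, false, e) ≐ node(e, false, R),  node(pair(R, R), e, false) ≐ node(W, e, false).
Decompose node/3: e ≐ e,  false ≐ false,  e ≐ R.
Delete trivial equation e ≐ e.
Delete trivial equation false ≐ false.
Bind R := e; substituting into the remaining equation gives: node(pair(e, e), e, false) ≐ node(W, e, false).
Decompose node/3: pair(e, e) ≐ W,  e ≐ e,  false ≐ false.
Bind W := pair(e, e); no other remaining equation mentions W.
Delete trivial equation e ≐ e.
Delete trivial equation false ≐ false.
MGU = { R -> e, W -> pair(e, e) }, so W -> pair(e, e).

pair(e, e)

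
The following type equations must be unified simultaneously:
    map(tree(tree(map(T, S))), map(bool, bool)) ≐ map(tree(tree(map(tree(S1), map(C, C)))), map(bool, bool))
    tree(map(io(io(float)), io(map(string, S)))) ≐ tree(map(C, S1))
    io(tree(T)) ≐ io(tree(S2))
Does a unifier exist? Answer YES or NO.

Decompose map/2: tree(tree(map(T, S))) ≐ tree(tree(map(tree(S1), map(C, C)))),  map(bool, bool) ≐ map(bool, bool).
Decompose tree/1: tree(map(T, S)) ≐ tree(map(tree(S1), map(C, C))).
Decompose tree/1: map(T, S) ≐ map(tree(S1), map(C, C)).
Decompose map/2: T ≐ tree(S1),  S ≐ map(C, C).
Bind T := tree(S1); substituting into the one remaining equation that mentions T gives: io(tree(tree(S1))) ≐ io(tree(S2)).
Bind S := map(C, C); substituting into the one remaining equation that mentions S gives: tree(map(io(io(float)), io(map(string, map(C, C))))) ≐ tree(map(C, S1)).
Delete trivial equation map(bool, bool) ≐ map(bool, bool).
Decompose tree/1: map(io(io(float)), io(map(string, map(C, C)))) ≐ map(C, S1).
Decompose map/2: io(io(float)) ≐ C,  io(map(string, map(C, C))) ≐ S1.
Bind C := io(io(float)); substituting into the one remaining equation that mentions C gives: io(map(string, map(io(io(float)), io(io(float))))) ≐ S1. Substituting into the earlier binding gives S := map(io(io(float)), io(io(float))).
Bind S1 := io(map(string, map(io(io(float)), io(io(float))))); substituting into the remaining equation gives: io(tree(tree(io(map(string, map(io(io(float)), io(io(float)))))))) ≐ io(tree(S2)). Substituting into the earlier binding gives T := tree(io(map(string, map(io(io(float)), io(io(float)))))).
Decompose io/1: tree(tree(io(map(string, map(io(io(float)), io(io(float))))))) ≐ tree(S2).
Decompose tree/1: tree(io(map(string, map(io(io(float)), io(io(float)))))) ≐ S2.
Bind S2 := tree(io(map(string, map(io(io(float)), io(io(float)))))).
No equations remain and no clash or occurs-check failure arose, so a unifier exists.

YES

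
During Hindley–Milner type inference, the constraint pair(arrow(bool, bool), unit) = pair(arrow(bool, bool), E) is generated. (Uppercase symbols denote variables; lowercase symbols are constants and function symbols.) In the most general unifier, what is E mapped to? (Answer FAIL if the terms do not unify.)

unit

Decompose pair/2: arrow(bool, bool) = arrow(bool, bool),  unit = E.
Delete trivial equation arrow(bool, bool) = arrow(bool, bool).
Bind E := unit.
MGU = { E := unit }, so E := unit.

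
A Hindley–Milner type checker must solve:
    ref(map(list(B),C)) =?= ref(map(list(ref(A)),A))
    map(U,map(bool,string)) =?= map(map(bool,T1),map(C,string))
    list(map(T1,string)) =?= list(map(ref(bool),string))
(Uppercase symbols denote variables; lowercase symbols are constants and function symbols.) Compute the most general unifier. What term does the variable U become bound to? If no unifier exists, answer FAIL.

Decompose ref/1: map(list(B),C) =?= map(list(ref(A)),A).
Decompose map/2: list(B) =?= list(ref(A)),  C =?= A.
Decompose list/1: B =?= ref(A).
Bind B := ref(A); no other remaining equation mentions B.
Bind C := A; substituting into the one remaining equation that mentions C gives: map(U,map(bool,string)) =?= map(map(bool,T1),map(A,string)).
Decompose map/2: U =?= map(bool,T1),  map(bool,string) =?= map(A,string).
Bind U := map(bool,T1); no other remaining equation mentions U.
Decompose map/2: bool =?= A,  string =?= string.
Bind A := bool; no other remaining equation mentions A. Substituting into the earlier bindings gives B := ref(bool), C := bool.
Delete trivial equation string =?= string.
Decompose list/1: map(T1,string) =?= map(ref(bool),string).
Decompose map/2: T1 =?= ref(bool),  string =?= string.
Bind T1 := ref(bool); no other remaining equation mentions T1. Substituting into the earlier binding gives U := map(bool,ref(bool)).
Delete trivial equation string =?= string.
MGU = { B ↦ ref(bool), C ↦ bool, U ↦ map(bool,ref(bool)), A ↦ bool, T1 ↦ ref(bool) }, so U ↦ map(bool,ref(bool)).

map(bool,ref(bool))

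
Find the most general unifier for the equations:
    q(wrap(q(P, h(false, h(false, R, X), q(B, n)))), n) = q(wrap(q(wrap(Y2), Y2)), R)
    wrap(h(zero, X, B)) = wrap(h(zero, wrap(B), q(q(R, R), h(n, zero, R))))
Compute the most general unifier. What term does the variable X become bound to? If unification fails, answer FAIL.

wrap(q(q(n, n), h(n, zero, n)))

Decompose q/2: wrap(q(P, h(false, h(false, R, X), q(B, n)))) = wrap(q(wrap(Y2), Y2)),  n = R.
Decompose wrap/1: q(P, h(false, h(false, R, X), q(B, n))) = q(wrap(Y2), Y2).
Decompose q/2: P = wrap(Y2),  h(false, h(false, R, X), q(B, n)) = Y2.
Bind P := wrap(Y2); no other remaining equation mentions P.
Bind Y2 := h(false, h(false, R, X), q(B, n)); no other remaining equation mentions Y2. Substituting into the earlier binding gives P := wrap(h(false, h(false, R, X), q(B, n))).
Bind R := n; substituting into the remaining equation gives: wrap(h(zero, X, B)) = wrap(h(zero, wrap(B), q(q(n, n), h(n, zero, n)))). Substituting into the earlier bindings gives P := wrap(h(false, h(false, n, X), q(B, n))), Y2 := h(false, h(false, n, X), q(B, n)).
Decompose wrap/1: h(zero, X, B) = h(zero, wrap(B), q(q(n, n), h(n, zero, n))).
Decompose h/3: zero = zero,  X = wrap(B),  B = q(q(n, n), h(n, zero, n)).
Delete trivial equation zero = zero.
Bind X := wrap(B); no other remaining equation mentions X. Substituting into the earlier bindings gives P := wrap(h(false, h(false, n, wrap(B)), q(B, n))), Y2 := h(false, h(false, n, wrap(B)), q(B, n)).
Bind B := q(q(n, n), h(n, zero, n)). Substituting into the earlier bindings gives P := wrap(h(false, h(false, n, wrap(q(q(n, n), h(n, zero, n)))), q(q(q(n, n), h(n, zero, n)), n))), Y2 := h(false, h(false, n, wrap(q(q(n, n), h(n, zero, n)))), q(q(q(n, n), h(n, zero, n)), n)), X := wrap(q(q(n, n), h(n, zero, n))).
MGU = { P ↦ wrap(h(false, h(false, n, wrap(q(q(n, n), h(n, zero, n)))), q(q(q(n, n), h(n, zero, n)), n))), Y2 ↦ h(false, h(false, n, wrap(q(q(n, n), h(n, zero, n)))), q(q(q(n, n), h(n, zero, n)), n)), R ↦ n, X ↦ wrap(q(q(n, n), h(n, zero, n))), B ↦ q(q(n, n), h(n, zero, n)) }, so X ↦ wrap(q(q(n, n), h(n, zero, n))).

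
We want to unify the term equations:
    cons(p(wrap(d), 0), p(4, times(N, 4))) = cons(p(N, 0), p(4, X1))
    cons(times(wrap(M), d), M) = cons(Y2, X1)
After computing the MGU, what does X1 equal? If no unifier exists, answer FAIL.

times(wrap(d), 4)

Decompose cons/2: p(wrap(d), 0) = p(N, 0),  p(4, times(N, 4)) = p(4, X1).
Decompose p/2: wrap(d) = N,  0 = 0.
Bind N := wrap(d); substituting into the one remaining equation that mentions N gives: p(4, times(wrap(d), 4)) = p(4, X1).
Delete trivial equation 0 = 0.
Decompose p/2: 4 = 4,  times(wrap(d), 4) = X1.
Delete trivial equation 4 = 4.
Bind X1 := times(wrap(d), 4); substituting into the remaining equation gives: cons(times(wrap(M), d), M) = cons(Y2, times(wrap(d), 4)).
Decompose cons/2: times(wrap(M), d) = Y2,  M = times(wrap(d), 4).
Bind Y2 := times(wrap(M), d); no other remaining equation mentions Y2.
Bind M := times(wrap(d), 4). Substituting into the earlier binding gives Y2 := times(wrap(times(wrap(d), 4)), d).
MGU = { N -> wrap(d), X1 -> times(wrap(d), 4), Y2 -> times(wrap(times(wrap(d), 4)), d), M -> times(wrap(d), 4) }, so X1 -> times(wrap(d), 4).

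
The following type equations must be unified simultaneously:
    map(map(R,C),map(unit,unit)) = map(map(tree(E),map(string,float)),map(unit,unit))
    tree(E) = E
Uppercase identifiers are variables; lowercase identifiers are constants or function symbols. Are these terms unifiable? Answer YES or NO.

NO

Decompose map/2: map(R,C) = map(tree(E),map(string,float)),  map(unit,unit) = map(unit,unit).
Decompose map/2: R = tree(E),  C = map(string,float).
Bind R := tree(E); no other remaining equation mentions R.
Bind C := map(string,float); no other remaining equation mentions C.
Delete trivial equation map(unit,unit) = map(unit,unit).
Occurs check fails: E occurs in tree(E); the equation E = tree(E) has no finite solution.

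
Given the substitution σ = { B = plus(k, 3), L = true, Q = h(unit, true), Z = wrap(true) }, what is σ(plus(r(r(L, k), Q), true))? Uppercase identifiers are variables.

Replace each occurrence of L with true.
Replace each occurrence of Q with h(unit, true).
Result: plus(r(r(true, k), h(unit, true)), true).

plus(r(r(true, k), h(unit, true)), true)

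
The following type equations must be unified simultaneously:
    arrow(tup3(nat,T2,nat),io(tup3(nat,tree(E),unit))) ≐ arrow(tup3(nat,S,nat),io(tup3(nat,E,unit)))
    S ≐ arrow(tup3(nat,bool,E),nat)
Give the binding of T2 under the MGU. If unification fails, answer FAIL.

FAIL

Decompose arrow/2: tup3(nat,T2,nat) ≐ tup3(nat,S,nat),  io(tup3(nat,tree(E),unit)) ≐ io(tup3(nat,E,unit)).
Decompose tup3/3: nat ≐ nat,  T2 ≐ S,  nat ≐ nat.
Delete trivial equation nat ≐ nat.
Bind T2 := S; no other remaining equation mentions T2.
Delete trivial equation nat ≐ nat.
Decompose io/1: tup3(nat,tree(E),unit) ≐ tup3(nat,E,unit).
Decompose tup3/3: nat ≐ nat,  tree(E) ≐ E,  unit ≐ unit.
Delete trivial equation nat ≐ nat.
Occurs check fails: E occurs in tree(E); the equation E ≐ tree(E) has no finite solution.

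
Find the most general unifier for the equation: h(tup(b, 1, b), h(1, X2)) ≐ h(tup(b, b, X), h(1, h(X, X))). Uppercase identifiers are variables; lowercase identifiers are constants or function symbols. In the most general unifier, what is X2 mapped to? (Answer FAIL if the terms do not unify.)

Decompose h/2: tup(b, 1, b) ≐ tup(b, b, X),  h(1, X2) ≐ h(1, h(X, X)).
Decompose tup/3: b ≐ b,  1 ≐ b,  b ≐ X.
Delete trivial equation b ≐ b.
Clash: constants 1 and b differ; no unifier exists.

FAIL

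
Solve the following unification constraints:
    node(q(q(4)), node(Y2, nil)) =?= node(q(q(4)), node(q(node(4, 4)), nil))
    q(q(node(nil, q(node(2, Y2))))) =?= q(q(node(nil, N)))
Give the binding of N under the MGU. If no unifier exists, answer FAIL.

q(node(2, q(node(4, 4))))

Decompose node/2: q(q(4)) =?= q(q(4)),  node(Y2, nil) =?= node(q(node(4, 4)), nil).
Delete trivial equation q(q(4)) =?= q(q(4)).
Decompose node/2: Y2 =?= q(node(4, 4)),  nil =?= nil.
Bind Y2 := q(node(4, 4)); substituting into the one remaining equation that mentions Y2 gives: q(q(node(nil, q(node(2, q(node(4, 4))))))) =?= q(q(node(nil, N))).
Delete trivial equation nil =?= nil.
Decompose q/1: q(node(nil, q(node(2, q(node(4, 4)))))) =?= q(node(nil, N)).
Decompose q/1: node(nil, q(node(2, q(node(4, 4))))) =?= node(nil, N).
Decompose node/2: nil =?= nil,  q(node(2, q(node(4, 4)))) =?= N.
Delete trivial equation nil =?= nil.
Bind N := q(node(2, q(node(4, 4)))).
MGU = { Y2 := q(node(4, 4)), N := q(node(2, q(node(4, 4)))) }, so N := q(node(2, q(node(4, 4)))).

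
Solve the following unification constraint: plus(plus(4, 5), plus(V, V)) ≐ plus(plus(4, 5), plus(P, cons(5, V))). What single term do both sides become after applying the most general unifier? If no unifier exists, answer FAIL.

Decompose plus/2: plus(4, 5) ≐ plus(4, 5),  plus(V, V) ≐ plus(P, cons(5, V)).
Delete trivial equation plus(4, 5) ≐ plus(4, 5).
Decompose plus/2: V ≐ P,  V ≐ cons(5, V).
Bind V := P; substituting into the remaining equation gives: P ≐ cons(5, P).
Occurs check fails: P occurs in cons(5, P); the equation P ≐ cons(5, P) has no finite solution.

FAIL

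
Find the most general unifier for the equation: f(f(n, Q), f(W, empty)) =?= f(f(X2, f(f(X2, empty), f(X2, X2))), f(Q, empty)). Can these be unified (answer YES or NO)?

YES

Decompose f/2: f(n, Q) =?= f(X2, f(f(X2, empty), f(X2, X2))),  f(W, empty) =?= f(Q, empty).
Decompose f/2: n =?= X2,  Q =?= f(f(X2, empty), f(X2, X2)).
Bind X2 := n; substituting into the one remaining equation that mentions X2 gives: Q =?= f(f(n, empty), f(n, n)).
Bind Q := f(f(n, empty), f(n, n)); substituting into the remaining equation gives: f(W, empty) =?= f(f(f(n, empty), f(n, n)), empty).
Decompose f/2: W =?= f(f(n, empty), f(n, n)),  empty =?= empty.
Bind W := f(f(n, empty), f(n, n)); no other remaining equation mentions W.
Delete trivial equation empty =?= empty.
No equations remain and no clash or occurs-check failure arose, so a unifier exists.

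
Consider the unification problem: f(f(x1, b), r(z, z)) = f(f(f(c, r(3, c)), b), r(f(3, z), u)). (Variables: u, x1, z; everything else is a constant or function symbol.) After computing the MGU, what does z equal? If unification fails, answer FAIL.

Decompose f/2: f(x1, b) = f(f(c, r(3, c)), b),  r(z, z) = r(f(3, z), u).
Decompose f/2: x1 = f(c, r(3, c)),  b = b.
Bind x1 := f(c, r(3, c)); no other remaining equation mentions x1.
Delete trivial equation b = b.
Decompose r/2: z = f(3, z),  z = u.
Occurs check fails: z occurs in f(3, z); the equation z = f(3, z) has no finite solution.

FAIL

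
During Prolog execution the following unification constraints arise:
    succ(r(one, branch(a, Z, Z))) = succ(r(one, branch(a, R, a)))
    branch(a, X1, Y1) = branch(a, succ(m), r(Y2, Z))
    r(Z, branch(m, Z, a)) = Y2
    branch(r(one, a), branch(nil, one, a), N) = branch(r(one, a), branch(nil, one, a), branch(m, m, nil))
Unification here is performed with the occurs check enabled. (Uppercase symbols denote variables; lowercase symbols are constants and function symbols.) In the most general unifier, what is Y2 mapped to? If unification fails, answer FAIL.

Decompose succ/1: r(one, branch(a, Z, Z)) = r(one, branch(a, R, a)).
Decompose r/2: one = one,  branch(a, Z, Z) = branch(a, R, a).
Delete trivial equation one = one.
Decompose branch/3: a = a,  Z = R,  Z = a.
Delete trivial equation a = a.
Bind Z := R; substituting into the 3 remaining equations that mention Z gives: R = a,  branch(a, X1, Y1) = branch(a, succ(m), r(Y2, R)),  r(R, branch(m, R, a)) = Y2.
Bind R := a; substituting into the 2 remaining equations that mention R gives: branch(a, X1, Y1) = branch(a, succ(m), r(Y2, a)),  r(a, branch(m, a, a)) = Y2. Substituting into the earlier binding gives Z := a.
Decompose branch/3: a = a,  X1 = succ(m),  Y1 = r(Y2, a).
Delete trivial equation a = a.
Bind X1 := succ(m); no other remaining equation mentions X1.
Bind Y1 := r(Y2, a); no other remaining equation mentions Y1.
Bind Y2 := r(a, branch(m, a, a)); no other remaining equation mentions Y2. Substituting into the earlier binding gives Y1 := r(r(a, branch(m, a, a)), a).
Decompose branch/3: r(one, a) = r(one, a),  branch(nil, one, a) = branch(nil, one, a),  N = branch(m, m, nil).
Delete trivial equation r(one, a) = r(one, a).
Delete trivial equation branch(nil, one, a) = branch(nil, one, a).
Bind N := branch(m, m, nil).
MGU = { Z = a, R = a, X1 = succ(m), Y1 = r(r(a, branch(m, a, a)), a), Y2 = r(a, branch(m, a, a)), N = branch(m, m, nil) }, so Y2 = r(a, branch(m, a, a)).

r(a, branch(m, a, a))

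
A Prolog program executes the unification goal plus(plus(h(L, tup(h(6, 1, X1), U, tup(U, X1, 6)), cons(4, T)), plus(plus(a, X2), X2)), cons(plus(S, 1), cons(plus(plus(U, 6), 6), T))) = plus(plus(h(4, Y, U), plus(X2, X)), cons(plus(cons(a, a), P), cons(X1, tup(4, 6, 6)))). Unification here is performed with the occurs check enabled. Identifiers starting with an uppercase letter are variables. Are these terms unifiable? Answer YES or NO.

Decompose plus/2: plus(h(L, tup(h(6, 1, X1), U, tup(U, X1, 6)), cons(4, T)), plus(plus(a, X2), X2)) = plus(h(4, Y, U), plus(X2, X)),  cons(plus(S, 1), cons(plus(plus(U, 6), 6), T)) = cons(plus(cons(a, a), P), cons(X1, tup(4, 6, 6))).
Decompose plus/2: h(L, tup(h(6, 1, X1), U, tup(U, X1, 6)), cons(4, T)) = h(4, Y, U),  plus(plus(a, X2), X2) = plus(X2, X).
Decompose h/3: L = 4,  tup(h(6, 1, X1), U, tup(U, X1, 6)) = Y,  cons(4, T) = U.
Bind L := 4; no other remaining equation mentions L.
Bind Y := tup(h(6, 1, X1), U, tup(U, X1, 6)); no other remaining equation mentions Y.
Bind U := cons(4, T); substituting into the one remaining equation that mentions U gives: cons(plus(S, 1), cons(plus(plus(cons(4, T), 6), 6), T)) = cons(plus(cons(a, a), P), cons(X1, tup(4, 6, 6))). Substituting into the earlier binding gives Y := tup(h(6, 1, X1), cons(4, T), tup(cons(4, T), X1, 6)).
Decompose plus/2: plus(a, X2) = X2,  X2 = X.
Occurs check fails: X2 occurs in plus(a, X2); the equation X2 = plus(a, X2) has no finite solution.

NO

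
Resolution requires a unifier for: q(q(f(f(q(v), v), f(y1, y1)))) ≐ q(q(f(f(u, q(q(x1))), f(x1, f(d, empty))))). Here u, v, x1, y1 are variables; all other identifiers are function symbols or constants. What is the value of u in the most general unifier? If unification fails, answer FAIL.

q(q(q(f(d, empty))))

Decompose q/1: q(f(f(q(v), v), f(y1, y1))) ≐ q(f(f(u, q(q(x1))), f(x1, f(d, empty)))).
Decompose q/1: f(f(q(v), v), f(y1, y1)) ≐ f(f(u, q(q(x1))), f(x1, f(d, empty))).
Decompose f/2: f(q(v), v) ≐ f(u, q(q(x1))),  f(y1, y1) ≐ f(x1, f(d, empty)).
Decompose f/2: q(v) ≐ u,  v ≐ q(q(x1)).
Bind u := q(v); no other remaining equation mentions u.
Bind v := q(q(x1)); no other remaining equation mentions v. Substituting into the earlier binding gives u := q(q(q(x1))).
Decompose f/2: y1 ≐ x1,  y1 ≐ f(d, empty).
Bind y1 := x1; substituting into the remaining equation gives: x1 ≐ f(d, empty).
Bind x1 := f(d, empty). Substituting into the earlier bindings gives u := q(q(q(f(d, empty)))), v := q(q(f(d, empty))), y1 := f(d, empty).
MGU = { u := q(q(q(f(d, empty)))), v := q(q(f(d, empty))), y1 := f(d, empty), x1 := f(d, empty) }, so u := q(q(q(f(d, empty)))).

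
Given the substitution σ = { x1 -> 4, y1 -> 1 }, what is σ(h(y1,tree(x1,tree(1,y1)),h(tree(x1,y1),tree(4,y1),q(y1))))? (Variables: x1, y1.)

Replace each occurrence of x1 with 4.
Replace each occurrence of y1 with 1.
Result: h(1,tree(4,tree(1,1)),h(tree(4,1),tree(4,1),q(1))).

h(1,tree(4,tree(1,1)),h(tree(4,1),tree(4,1),q(1)))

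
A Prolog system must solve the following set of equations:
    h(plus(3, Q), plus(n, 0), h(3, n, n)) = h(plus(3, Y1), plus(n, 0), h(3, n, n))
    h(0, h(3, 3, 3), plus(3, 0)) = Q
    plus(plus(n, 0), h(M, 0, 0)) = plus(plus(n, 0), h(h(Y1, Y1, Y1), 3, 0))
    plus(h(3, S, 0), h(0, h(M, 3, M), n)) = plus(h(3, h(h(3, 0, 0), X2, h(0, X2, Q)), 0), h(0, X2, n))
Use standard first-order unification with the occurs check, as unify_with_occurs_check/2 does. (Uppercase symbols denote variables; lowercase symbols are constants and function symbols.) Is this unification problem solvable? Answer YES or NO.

Decompose h/3: plus(3, Q) = plus(3, Y1),  plus(n, 0) = plus(n, 0),  h(3, n, n) = h(3, n, n).
Decompose plus/2: 3 = 3,  Q = Y1.
Delete trivial equation 3 = 3.
Bind Q := Y1; substituting into the 2 remaining equations that mention Q gives: h(0, h(3, 3, 3), plus(3, 0)) = Y1,  plus(h(3, S, 0), h(0, h(M, 3, M), n)) = plus(h(3, h(h(3, 0, 0), X2, h(0, X2, Y1)), 0), h(0, X2, n)).
Delete trivial equation plus(n, 0) = plus(n, 0).
Delete trivial equation h(3, n, n) = h(3, n, n).
Bind Y1 := h(0, h(3, 3, 3), plus(3, 0)); substituting into the remaining equations gives: plus(plus(n, 0), h(M, 0, 0)) = plus(plus(n, 0), h(h(h(0, h(3, 3, 3), plus(3, 0)), h(0, h(3, 3, 3), plus(3, 0)), h(0, h(3, 3, 3), plus(3, 0))), 3, 0)),  plus(h(3, S, 0), h(0, h(M, 3, M), n)) = plus(h(3, h(h(3, 0, 0), X2, h(0, X2, h(0, h(3, 3, 3), plus(3, 0)))), 0), h(0, X2, n)). Substituting into the earlier binding gives Q := h(0, h(3, 3, 3), plus(3, 0)).
Decompose plus/2: plus(n, 0) = plus(n, 0),  h(M, 0, 0) = h(h(h(0, h(3, 3, 3), plus(3, 0)), h(0, h(3, 3, 3), plus(3, 0)), h(0, h(3, 3, 3), plus(3, 0))), 3, 0).
Delete trivial equation plus(n, 0) = plus(n, 0).
Decompose h/3: M = h(h(0, h(3, 3, 3), plus(3, 0)), h(0, h(3, 3, 3), plus(3, 0)), h(0, h(3, 3, 3), plus(3, 0))),  0 = 3,  0 = 0.
Bind M := h(h(0, h(3, 3, 3), plus(3, 0)), h(0, h(3, 3, 3), plus(3, 0)), h(0, h(3, 3, 3), plus(3, 0))); substituting into the one remaining equation that mentions M gives: plus(h(3, S, 0), h(0, h(h(h(0, h(3, 3, 3), plus(3, 0)), h(0, h(3, 3, 3), plus(3, 0)), h(0, h(3, 3, 3), plus(3, 0))), 3, h(h(0, h(3, 3, 3), plus(3, 0)), h(0, h(3, 3, 3), plus(3, 0)), h(0, h(3, 3, 3), plus(3, 0)))), n)) = plus(h(3, h(h(3, 0, 0), X2, h(0, X2, h(0, h(3, 3, 3), plus(3, 0)))), 0), h(0, X2, n)).
Clash: constants 0 and 3 differ; no unifier exists.

NO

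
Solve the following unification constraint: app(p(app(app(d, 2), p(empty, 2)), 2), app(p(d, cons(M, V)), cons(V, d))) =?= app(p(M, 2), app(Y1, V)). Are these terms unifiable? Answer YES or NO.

Decompose app/2: p(app(app(d, 2), p(empty, 2)), 2) =?= p(M, 2),  app(p(d, cons(M, V)), cons(V, d)) =?= app(Y1, V).
Decompose p/2: app(app(d, 2), p(empty, 2)) =?= M,  2 =?= 2.
Bind M := app(app(d, 2), p(empty, 2)); substituting into the one remaining equation that mentions M gives: app(p(d, cons(app(app(d, 2), p(empty, 2)), V)), cons(V, d)) =?= app(Y1, V).
Delete trivial equation 2 =?= 2.
Decompose app/2: p(d, cons(app(app(d, 2), p(empty, 2)), V)) =?= Y1,  cons(V, d) =?= V.
Bind Y1 := p(d, cons(app(app(d, 2), p(empty, 2)), V)); no other remaining equation mentions Y1.
Occurs check fails: V occurs in cons(V, d); the equation V =?= cons(V, d) has no finite solution.

NO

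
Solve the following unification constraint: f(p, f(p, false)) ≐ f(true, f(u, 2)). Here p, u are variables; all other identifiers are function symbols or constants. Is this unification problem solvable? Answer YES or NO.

NO

Decompose f/2: p ≐ true,  f(p, false) ≐ f(u, 2).
Bind p := true; substituting into the remaining equation gives: f(true, false) ≐ f(u, 2).
Decompose f/2: true ≐ u,  false ≐ 2.
Bind u := true; no other remaining equation mentions u.
Clash: constants false and 2 differ; no unifier exists.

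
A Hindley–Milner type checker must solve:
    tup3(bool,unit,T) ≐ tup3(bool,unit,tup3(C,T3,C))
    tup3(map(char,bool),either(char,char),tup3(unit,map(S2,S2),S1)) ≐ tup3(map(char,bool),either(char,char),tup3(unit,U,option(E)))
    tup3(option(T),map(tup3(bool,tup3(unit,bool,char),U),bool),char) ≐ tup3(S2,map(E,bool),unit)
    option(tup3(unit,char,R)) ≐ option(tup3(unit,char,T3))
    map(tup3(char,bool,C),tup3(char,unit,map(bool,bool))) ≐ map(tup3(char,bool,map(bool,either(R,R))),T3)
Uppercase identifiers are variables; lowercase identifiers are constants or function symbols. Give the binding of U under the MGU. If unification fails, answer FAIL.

FAIL

Decompose tup3/3: bool ≐ bool,  unit ≐ unit,  T ≐ tup3(C,T3,C).
Delete trivial equation bool ≐ bool.
Delete trivial equation unit ≐ unit.
Bind T := tup3(C,T3,C); substituting into the one remaining equation that mentions T gives: tup3(option(tup3(C,T3,C)),map(tup3(bool,tup3(unit,bool,char),U),bool),char) ≐ tup3(S2,map(E,bool),unit).
Decompose tup3/3: map(char,bool) ≐ map(char,bool),  either(char,char) ≐ either(char,char),  tup3(unit,map(S2,S2),S1) ≐ tup3(unit,U,option(E)).
Delete trivial equation map(char,bool) ≐ map(char,bool).
Delete trivial equation either(char,char) ≐ either(char,char).
Decompose tup3/3: unit ≐ unit,  map(S2,S2) ≐ U,  S1 ≐ option(E).
Delete trivial equation unit ≐ unit.
Bind U := map(S2,S2); substituting into the one remaining equation that mentions U gives: tup3(option(tup3(C,T3,C)),map(tup3(bool,tup3(unit,bool,char),map(S2,S2)),bool),char) ≐ tup3(S2,map(E,bool),unit).
Bind S1 := option(E); no other remaining equation mentions S1.
Decompose tup3/3: option(tup3(C,T3,C)) ≐ S2,  map(tup3(bool,tup3(unit,bool,char),map(S2,S2)),bool) ≐ map(E,bool),  char ≐ unit.
Bind S2 := option(tup3(C,T3,C)); substituting into the one remaining equation that mentions S2 gives: map(tup3(bool,tup3(unit,bool,char),map(option(tup3(C,T3,C)),option(tup3(C,T3,C)))),bool) ≐ map(E,bool). Substituting into the earlier binding gives U := map(option(tup3(C,T3,C)),option(tup3(C,T3,C))).
Decompose map/2: tup3(bool,tup3(unit,bool,char),map(option(tup3(C,T3,C)),option(tup3(C,T3,C)))) ≐ E,  bool ≐ bool.
Bind E := tup3(bool,tup3(unit,bool,char),map(option(tup3(C,T3,C)),option(tup3(C,T3,C)))); no other remaining equation mentions E. Substituting into the earlier binding gives S1 := option(tup3(bool,tup3(unit,bool,char),map(option(tup3(C,T3,C)),option(tup3(C,T3,C))))).
Delete trivial equation bool ≐ bool.
Clash: constants char and unit differ; no unifier exists.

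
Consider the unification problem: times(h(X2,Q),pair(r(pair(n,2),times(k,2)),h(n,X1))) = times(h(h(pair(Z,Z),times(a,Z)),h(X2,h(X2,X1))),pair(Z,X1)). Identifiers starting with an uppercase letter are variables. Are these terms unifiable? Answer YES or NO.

NO

Decompose times/2: h(X2,Q) = h(h(pair(Z,Z),times(a,Z)),h(X2,h(X2,X1))),  pair(r(pair(n,2),times(k,2)),h(n,X1)) = pair(Z,X1).
Decompose h/2: X2 = h(pair(Z,Z),times(a,Z)),  Q = h(X2,h(X2,X1)).
Bind X2 := h(pair(Z,Z),times(a,Z)); substituting into the one remaining equation that mentions X2 gives: Q = h(h(pair(Z,Z),times(a,Z)),h(h(pair(Z,Z),times(a,Z)),X1)).
Bind Q := h(h(pair(Z,Z),times(a,Z)),h(h(pair(Z,Z),times(a,Z)),X1)); no other remaining equation mentions Q.
Decompose pair/2: r(pair(n,2),times(k,2)) = Z,  h(n,X1) = X1.
Bind Z := r(pair(n,2),times(k,2)); no other remaining equation mentions Z. Substituting into the earlier bindings gives X2 := h(pair(r(pair(n,2),times(k,2)),r(pair(n,2),times(k,2))),times(a,r(pair(n,2),times(k,2)))), Q := h(h(pair(r(pair(n,2),times(k,2)),r(pair(n,2),times(k,2))),times(a,r(pair(n,2),times(k,2)))),h(h(pair(r(pair(n,2),times(k,2)),r(pair(n,2),times(k,2))),times(a,r(pair(n,2),times(k,2)))),X1)).
Occurs check fails: X1 occurs in h(n,X1); the equation X1 = h(n,X1) has no finite solution.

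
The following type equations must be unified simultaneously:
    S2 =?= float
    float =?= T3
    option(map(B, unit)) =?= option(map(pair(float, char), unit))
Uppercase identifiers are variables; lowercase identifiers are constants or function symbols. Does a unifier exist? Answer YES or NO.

YES

Bind S2 := float; no other remaining equation mentions S2.
Bind T3 := float; no other remaining equation mentions T3.
Decompose option/1: map(B, unit) =?= map(pair(float, char), unit).
Decompose map/2: B =?= pair(float, char),  unit =?= unit.
Bind B := pair(float, char); no other remaining equation mentions B.
Delete trivial equation unit =?= unit.
No equations remain and no clash or occurs-check failure arose, so a unifier exists.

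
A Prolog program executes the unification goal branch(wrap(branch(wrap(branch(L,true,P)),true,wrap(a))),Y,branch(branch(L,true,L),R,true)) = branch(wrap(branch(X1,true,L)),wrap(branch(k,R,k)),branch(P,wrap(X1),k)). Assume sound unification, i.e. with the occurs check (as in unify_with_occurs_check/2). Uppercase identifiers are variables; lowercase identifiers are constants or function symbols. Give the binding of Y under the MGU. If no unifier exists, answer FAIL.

Decompose branch/3: wrap(branch(wrap(branch(L,true,P)),true,wrap(a))) = wrap(branch(X1,true,L)),  Y = wrap(branch(k,R,k)),  branch(branch(L,true,L),R,true) = branch(P,wrap(X1),k).
Decompose wrap/1: branch(wrap(branch(L,true,P)),true,wrap(a)) = branch(X1,true,L).
Decompose branch/3: wrap(branch(L,true,P)) = X1,  true = true,  wrap(a) = L.
Bind X1 := wrap(branch(L,true,P)); substituting into the one remaining equation that mentions X1 gives: branch(branch(L,true,L),R,true) = branch(P,wrap(wrap(branch(L,true,P))),k).
Delete trivial equation true = true.
Bind L := wrap(a); substituting into the one remaining equation that mentions L gives: branch(branch(wrap(a),true,wrap(a)),R,true) = branch(P,wrap(wrap(branch(wrap(a),true,P))),k). Substituting into the earlier binding gives X1 := wrap(branch(wrap(a),true,P)).
Bind Y := wrap(branch(k,R,k)); no other remaining equation mentions Y.
Decompose branch/3: branch(wrap(a),true,wrap(a)) = P,  R = wrap(wrap(branch(wrap(a),true,P))),  true = k.
Bind P := branch(wrap(a),true,wrap(a)); substituting into the one remaining equation that mentions P gives: R = wrap(wrap(branch(wrap(a),true,branch(wrap(a),true,wrap(a))))). Substituting into the earlier binding gives X1 := wrap(branch(wrap(a),true,branch(wrap(a),true,wrap(a)))).
Bind R := wrap(wrap(branch(wrap(a),true,branch(wrap(a),true,wrap(a))))); no other remaining equation mentions R. Substituting into the earlier binding gives Y := wrap(branch(k,wrap(wrap(branch(wrap(a),true,branch(wrap(a),true,wrap(a))))),k)).
Clash: constants true and k differ; no unifier exists.

FAIL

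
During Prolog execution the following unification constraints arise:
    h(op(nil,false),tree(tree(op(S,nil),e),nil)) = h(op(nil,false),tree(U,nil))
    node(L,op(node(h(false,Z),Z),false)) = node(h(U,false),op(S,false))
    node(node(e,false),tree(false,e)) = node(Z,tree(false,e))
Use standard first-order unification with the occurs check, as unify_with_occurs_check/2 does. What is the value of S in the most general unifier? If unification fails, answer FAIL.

Decompose h/2: op(nil,false) = op(nil,false),  tree(tree(op(S,nil),e),nil) = tree(U,nil).
Delete trivial equation op(nil,false) = op(nil,false).
Decompose tree/2: tree(op(S,nil),e) = U,  nil = nil.
Bind U := tree(op(S,nil),e); substituting into the one remaining equation that mentions U gives: node(L,op(node(h(false,Z),Z),false)) = node(h(tree(op(S,nil),e),false),op(S,false)).
Delete trivial equation nil = nil.
Decompose node/2: L = h(tree(op(S,nil),e),false),  op(node(h(false,Z),Z),false) = op(S,false).
Bind L := h(tree(op(S,nil),e),false); no other remaining equation mentions L.
Decompose op/2: node(h(false,Z),Z) = S,  false = false.
Bind S := node(h(false,Z),Z); no other remaining equation mentions S. Substituting into the earlier bindings gives U := tree(op(node(h(false,Z),Z),nil),e), L := h(tree(op(node(h(false,Z),Z),nil),e),false).
Delete trivial equation false = false.
Decompose node/2: node(e,false) = Z,  tree(false,e) = tree(false,e).
Bind Z := node(e,false); no other remaining equation mentions Z. Substituting into the earlier bindings gives U := tree(op(node(h(false,node(e,false)),node(e,false)),nil),e), L := h(tree(op(node(h(false,node(e,false)),node(e,false)),nil),e),false), S := node(h(false,node(e,false)),node(e,false)).
Delete trivial equation tree(false,e) = tree(false,e).
MGU = { U -> tree(op(node(h(false,node(e,false)),node(e,false)),nil),e), L -> h(tree(op(node(h(false,node(e,false)),node(e,false)),nil),e),false), S -> node(h(false,node(e,false)),node(e,false)), Z -> node(e,false) }, so S -> node(h(false,node(e,false)),node(e,false)).

node(h(false,node(e,false)),node(e,false))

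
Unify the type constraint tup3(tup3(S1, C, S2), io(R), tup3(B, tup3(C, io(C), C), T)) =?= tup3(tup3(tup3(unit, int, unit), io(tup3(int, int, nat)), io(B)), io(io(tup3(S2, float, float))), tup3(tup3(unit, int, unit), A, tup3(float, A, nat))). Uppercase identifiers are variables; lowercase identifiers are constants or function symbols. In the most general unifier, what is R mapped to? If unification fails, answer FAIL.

io(tup3(io(tup3(unit, int, unit)), float, float))

Decompose tup3/3: tup3(S1, C, S2) =?= tup3(tup3(unit, int, unit), io(tup3(int, int, nat)), io(B)),  io(R) =?= io(io(tup3(S2, float, float))),  tup3(B, tup3(C, io(C), C), T) =?= tup3(tup3(unit, int, unit), A, tup3(float, A, nat)).
Decompose tup3/3: S1 =?= tup3(unit, int, unit),  C =?= io(tup3(int, int, nat)),  S2 =?= io(B).
Bind S1 := tup3(unit, int, unit); no other remaining equation mentions S1.
Bind C := io(tup3(int, int, nat)); substituting into the one remaining equation that mentions C gives: tup3(B, tup3(io(tup3(int, int, nat)), io(io(tup3(int, int, nat))), io(tup3(int, int, nat))), T) =?= tup3(tup3(unit, int, unit), A, tup3(float, A, nat)).
Bind S2 := io(B); substituting into the one remaining equation that mentions S2 gives: io(R) =?= io(io(tup3(io(B), float, float))).
Decompose io/1: R =?= io(tup3(io(B), float, float)).
Bind R := io(tup3(io(B), float, float)); no other remaining equation mentions R.
Decompose tup3/3: B =?= tup3(unit, int, unit),  tup3(io(tup3(int, int, nat)), io(io(tup3(int, int, nat))), io(tup3(int, int, nat))) =?= A,  T =?= tup3(float, A, nat).
Bind B := tup3(unit, int, unit); no other remaining equation mentions B. Substituting into the earlier bindings gives S2 := io(tup3(unit, int, unit)), R := io(tup3(io(tup3(unit, int, unit)), float, float)).
Bind A := tup3(io(tup3(int, int, nat)), io(io(tup3(int, int, nat))), io(tup3(int, int, nat))); substituting into the remaining equation gives: T =?= tup3(float, tup3(io(tup3(int, int, nat)), io(io(tup3(int, int, nat))), io(tup3(int, int, nat))), nat).
Bind T := tup3(float, tup3(io(tup3(int, int, nat)), io(io(tup3(int, int, nat))), io(tup3(int, int, nat))), nat).
MGU = { S1 ↦ tup3(unit, int, unit), C ↦ io(tup3(int, int, nat)), S2 ↦ io(tup3(unit, int, unit)), R ↦ io(tup3(io(tup3(unit, int, unit)), float, float)), B ↦ tup3(unit, int, unit), A ↦ tup3(io(tup3(int, int, nat)), io(io(tup3(int, int, nat))), io(tup3(int, int, nat))), T ↦ tup3(float, tup3(io(tup3(int, int, nat)), io(io(tup3(int, int, nat))), io(tup3(int, int, nat))), nat) }, so R ↦ io(tup3(io(tup3(unit, int, unit)), float, float)).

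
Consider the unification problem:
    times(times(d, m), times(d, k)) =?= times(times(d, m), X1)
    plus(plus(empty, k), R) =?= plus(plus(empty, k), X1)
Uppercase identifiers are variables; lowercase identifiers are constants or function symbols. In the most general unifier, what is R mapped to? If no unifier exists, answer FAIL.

Decompose times/2: times(d, m) =?= times(d, m),  times(d, k) =?= X1.
Delete trivial equation times(d, m) =?= times(d, m).
Bind X1 := times(d, k); substituting into the remaining equation gives: plus(plus(empty, k), R) =?= plus(plus(empty, k), times(d, k)).
Decompose plus/2: plus(empty, k) =?= plus(empty, k),  R =?= times(d, k).
Delete trivial equation plus(empty, k) =?= plus(empty, k).
Bind R := times(d, k).
MGU = { X1 -> times(d, k), R -> times(d, k) }, so R -> times(d, k).

times(d, k)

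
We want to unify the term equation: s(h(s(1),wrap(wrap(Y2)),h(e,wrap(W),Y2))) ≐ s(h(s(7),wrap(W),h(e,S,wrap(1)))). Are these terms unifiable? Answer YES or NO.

Decompose s/1: h(s(1),wrap(wrap(Y2)),h(e,wrap(W),Y2)) ≐ h(s(7),wrap(W),h(e,S,wrap(1))).
Decompose h/3: s(1) ≐ s(7),  wrap(wrap(Y2)) ≐ wrap(W),  h(e,wrap(W),Y2) ≐ h(e,S,wrap(1)).
Decompose s/1: 1 ≐ 7.
Clash: constants 1 and 7 differ; no unifier exists.

NO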